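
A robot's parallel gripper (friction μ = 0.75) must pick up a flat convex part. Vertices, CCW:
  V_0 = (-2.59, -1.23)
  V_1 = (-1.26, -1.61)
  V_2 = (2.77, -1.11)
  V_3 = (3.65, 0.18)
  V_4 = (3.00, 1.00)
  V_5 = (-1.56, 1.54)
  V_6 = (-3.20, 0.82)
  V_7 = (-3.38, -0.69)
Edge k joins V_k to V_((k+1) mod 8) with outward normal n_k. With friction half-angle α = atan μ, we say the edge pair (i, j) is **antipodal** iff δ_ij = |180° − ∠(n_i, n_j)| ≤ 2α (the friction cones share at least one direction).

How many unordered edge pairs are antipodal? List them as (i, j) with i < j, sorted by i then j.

count = 13; pairs: (0,3), (0,4), (0,5), (1,3), (1,4), (1,5), (2,4), (2,5), (2,6), (3,6), (3,7), (4,7), (5,7)

α = atan 0.75 = 36.87°;  2α = 73.74°
n_0 = (-0.2747, -0.9615)
n_1 = (+0.1231, -0.9924)
n_2 = (+0.8261, -0.5635)
n_3 = (+0.7837, +0.6212)
n_4 = (+0.1176, +0.9931)
n_5 = (-0.4020, +0.9156)
n_6 = (-0.9930, +0.1184)
n_7 = (-0.5643, -0.8256)
  (0,1): δ = 156.98°  ·
  (0,2): δ = 108.36°  ·
  (0,3): δ = 35.65°  ✓
  (0,4): δ = 9.19°  ✓
  (0,5): δ = 39.65°  ✓
  (0,6): δ = 99.15°  ·
  (0,7): δ = 161.59°  ·
  (1,2): δ = 131.37°  ·
  (1,3): δ = 58.67°  ✓
  (1,4): δ = 13.83°  ✓
  (1,5): δ = 16.63°  ✓
  (1,6): δ = 76.13°  ·
  (1,7): δ = 138.57°  ·
  (2,3): δ = 107.30°  ·
  (2,4): δ = 62.45°  ✓
  (2,5): δ = 32.00°  ✓
  (2,6): δ = 27.50°  ✓
  (2,7): δ = 89.95°  ·
  (3,4): δ = 135.16°  ·
  (3,5): δ = 104.70°  ·
  (3,6): δ = 45.20°  ✓
  (3,7): δ = 17.24°  ✓
  (4,5): δ = 149.54°  ·
  (4,6): δ = 90.04°  ·
  (4,7): δ = 27.60°  ✓
  (5,6): δ = 120.50°  ·
  (5,7): δ = 58.06°  ✓
  (6,7): δ = 117.56°  ·
antipodal pairs: 13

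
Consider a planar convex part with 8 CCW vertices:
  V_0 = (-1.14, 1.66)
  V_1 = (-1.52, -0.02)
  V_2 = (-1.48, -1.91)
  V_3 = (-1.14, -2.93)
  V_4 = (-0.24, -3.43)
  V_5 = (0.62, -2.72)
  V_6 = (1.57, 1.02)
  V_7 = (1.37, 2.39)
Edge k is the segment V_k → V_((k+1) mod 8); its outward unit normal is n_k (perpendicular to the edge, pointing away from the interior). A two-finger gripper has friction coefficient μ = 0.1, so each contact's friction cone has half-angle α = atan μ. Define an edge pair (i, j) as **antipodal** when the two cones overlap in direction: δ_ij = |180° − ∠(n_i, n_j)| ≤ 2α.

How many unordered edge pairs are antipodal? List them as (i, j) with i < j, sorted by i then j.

count = 3; pairs: (0,5), (1,6), (2,6)

α = atan 0.1 = 5.71°;  2α = 11.42°
n_0 = (-0.9754, +0.2206)
n_1 = (-0.9998, -0.0212)
n_2 = (-0.9487, -0.3162)
n_3 = (-0.4856, -0.8742)
n_4 = (+0.6366, -0.7712)
n_5 = (+0.9692, -0.2462)
n_6 = (+0.9895, +0.1445)
n_7 = (-0.2793, +0.9602)
  (0,1): δ = 166.04°  ·
  (0,2): δ = 148.82°  ·
  (0,3): δ = 106.31°  ·
  (0,4): δ = 37.71°  ·
  (0,5): δ = 1.51°  ✓
  (0,6): δ = 21.05°  ·
  (0,7): δ = 118.96°  ·
  (1,2): δ = 162.78°  ·
  (1,3): δ = 120.27°  ·
  (1,4): δ = 51.67°  ·
  (1,5): δ = 15.46°  ·
  (1,6): δ = 7.09°  ✓
  (1,7): δ = 105.00°  ·
  (2,3): δ = 137.49°  ·
  (2,4): δ = 68.89°  ·
  (2,5): δ = 32.69°  ·
  (2,6): δ = 10.13°  ✓
  (2,7): δ = 87.78°  ·
  (3,4): δ = 111.40°  ·
  (3,5): δ = 75.20°  ·
  (3,6): δ = 52.64°  ·
  (3,7): δ = 45.27°  ·
  (4,5): δ = 143.79°  ·
  (4,6): δ = 121.24°  ·
  (4,7): δ = 23.33°  ·
  (5,6): δ = 157.44°  ·
  (5,7): δ = 59.53°  ·
  (6,7): δ = 82.09°  ·
antipodal pairs: 3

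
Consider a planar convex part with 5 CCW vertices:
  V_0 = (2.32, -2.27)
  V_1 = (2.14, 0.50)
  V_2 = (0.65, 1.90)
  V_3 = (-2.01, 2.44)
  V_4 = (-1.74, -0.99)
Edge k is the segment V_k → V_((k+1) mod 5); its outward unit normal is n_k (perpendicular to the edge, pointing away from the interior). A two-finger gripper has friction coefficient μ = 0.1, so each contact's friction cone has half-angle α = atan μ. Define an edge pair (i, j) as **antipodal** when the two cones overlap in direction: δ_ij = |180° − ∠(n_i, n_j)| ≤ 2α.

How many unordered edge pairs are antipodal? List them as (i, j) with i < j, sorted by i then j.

α = atan 0.1 = 5.71°;  2α = 11.42°
n_0 = (+0.9979, +0.0648)
n_1 = (+0.6848, +0.7288)
n_2 = (+0.1989, +0.9800)
n_3 = (-0.9969, -0.0785)
n_4 = (-0.3007, -0.9537)
  (0,1): δ = 136.93°  ·
  (0,2): δ = 105.19°  ·
  (0,3): δ = 0.78°  ✓
  (0,4): δ = 68.78°  ·
  (1,2): δ = 148.26°  ·
  (1,3): δ = 42.28°  ·
  (1,4): δ = 25.72°  ·
  (2,3): δ = 74.02°  ·
  (2,4): δ = 6.02°  ✓
  (3,4): δ = 112.00°  ·
antipodal pairs: 2

count = 2; pairs: (0,3), (2,4)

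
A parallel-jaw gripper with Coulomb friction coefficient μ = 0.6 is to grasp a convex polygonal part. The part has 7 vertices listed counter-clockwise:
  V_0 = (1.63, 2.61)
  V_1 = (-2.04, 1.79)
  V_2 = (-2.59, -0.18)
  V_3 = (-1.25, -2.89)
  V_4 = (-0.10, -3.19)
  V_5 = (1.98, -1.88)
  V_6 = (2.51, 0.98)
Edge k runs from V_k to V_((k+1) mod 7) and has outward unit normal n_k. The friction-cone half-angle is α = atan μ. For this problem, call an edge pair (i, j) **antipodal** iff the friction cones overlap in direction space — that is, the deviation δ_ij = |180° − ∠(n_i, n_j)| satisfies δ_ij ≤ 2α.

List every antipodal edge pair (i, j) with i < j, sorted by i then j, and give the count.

α = atan 0.6 = 30.96°;  2α = 61.93°
n_0 = (-0.2181, +0.9759)
n_1 = (-0.9632, +0.2689)
n_2 = (-0.8964, -0.4432)
n_3 = (-0.2524, -0.9676)
n_4 = (+0.5329, -0.8462)
n_5 = (+0.9833, -0.1822)
n_6 = (+0.8800, +0.4751)
  (0,1): δ = 118.19°  ·
  (0,2): δ = 76.28°  ·
  (0,3): δ = 27.22°  ✓
  (0,4): δ = 19.61°  ✓
  (0,5): δ = 66.91°  ·
  (0,6): δ = 105.77°  ·
  (1,2): δ = 138.09°  ·
  (1,3): δ = 89.02°  ·
  (1,4): δ = 42.20°  ✓
  (1,5): δ = 5.10°  ✓
  (1,6): δ = 43.96°  ✓
  (2,3): δ = 130.93°  ·
  (2,4): δ = 84.11°  ·
  (2,5): δ = 36.81°  ✓
  (2,6): δ = 2.05°  ✓
  (3,4): δ = 133.18°  ·
  (3,5): δ = 85.88°  ·
  (3,6): δ = 47.02°  ✓
  (4,5): δ = 132.70°  ·
  (4,6): δ = 93.84°  ·
  (5,6): δ = 141.14°  ·
antipodal pairs: 8

count = 8; pairs: (0,3), (0,4), (1,4), (1,5), (1,6), (2,5), (2,6), (3,6)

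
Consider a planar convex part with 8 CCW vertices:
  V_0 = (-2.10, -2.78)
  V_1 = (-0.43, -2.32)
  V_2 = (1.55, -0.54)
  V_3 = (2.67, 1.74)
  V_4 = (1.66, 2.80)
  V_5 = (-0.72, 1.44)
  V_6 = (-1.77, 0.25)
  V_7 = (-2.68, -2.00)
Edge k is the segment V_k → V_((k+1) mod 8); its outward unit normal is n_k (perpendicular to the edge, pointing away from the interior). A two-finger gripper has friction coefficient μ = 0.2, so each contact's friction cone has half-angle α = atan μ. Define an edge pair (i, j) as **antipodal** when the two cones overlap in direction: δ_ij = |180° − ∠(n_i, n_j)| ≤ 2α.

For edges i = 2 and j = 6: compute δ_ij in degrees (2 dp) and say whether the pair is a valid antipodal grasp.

α = atan 0.2 = 11.31°;  2α = 22.62°
edge 2: e_2 = (+1.12, +2.28);  n_2 = (+0.8976, -0.4409)
edge 6: e_6 = (-0.91, -2.25);  n_6 = (-0.9270, +0.3749)
∠(n_2, n_6) = 175.86°
δ = |180° − 175.86°| = 4.14°
4.14° ≤ 2α = 22.62°  →  valid

δ = 4.14°, valid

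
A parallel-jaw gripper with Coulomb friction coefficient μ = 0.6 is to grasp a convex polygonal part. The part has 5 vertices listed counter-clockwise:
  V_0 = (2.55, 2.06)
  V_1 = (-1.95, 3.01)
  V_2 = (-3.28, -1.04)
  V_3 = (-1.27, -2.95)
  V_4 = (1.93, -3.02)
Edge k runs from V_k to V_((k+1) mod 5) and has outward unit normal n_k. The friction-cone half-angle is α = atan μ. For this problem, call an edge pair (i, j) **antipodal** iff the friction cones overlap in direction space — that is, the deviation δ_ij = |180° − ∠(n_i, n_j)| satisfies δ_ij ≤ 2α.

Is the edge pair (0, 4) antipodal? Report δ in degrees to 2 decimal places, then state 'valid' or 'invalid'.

δ = 94.96°, invalid

α = atan 0.6 = 30.96°;  2α = 61.93°
edge 0: e_0 = (-4.50, +0.95);  n_0 = (+0.2066, +0.9784)
edge 4: e_4 = (+0.62, +5.08);  n_4 = (+0.9926, -0.1211)
∠(n_0, n_4) = 85.04°
δ = |180° − 85.04°| = 94.96°
94.96° > 2α = 61.93°  →  invalid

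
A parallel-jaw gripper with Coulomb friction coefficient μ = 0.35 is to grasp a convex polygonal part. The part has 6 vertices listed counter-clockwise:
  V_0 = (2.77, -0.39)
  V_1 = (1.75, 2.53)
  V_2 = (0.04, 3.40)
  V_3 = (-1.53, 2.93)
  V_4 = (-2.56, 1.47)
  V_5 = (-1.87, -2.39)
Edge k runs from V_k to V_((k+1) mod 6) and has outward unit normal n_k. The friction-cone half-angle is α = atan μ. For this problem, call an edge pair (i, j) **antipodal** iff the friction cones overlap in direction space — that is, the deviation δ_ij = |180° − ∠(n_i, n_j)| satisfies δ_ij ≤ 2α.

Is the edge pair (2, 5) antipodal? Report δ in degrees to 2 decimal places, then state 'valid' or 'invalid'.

α = atan 0.35 = 19.29°;  2α = 38.58°
edge 2: e_2 = (-1.57, -0.47);  n_2 = (-0.2868, +0.9580)
edge 5: e_5 = (+4.64, +2.00);  n_5 = (+0.3958, -0.9183)
∠(n_2, n_5) = 173.35°
δ = |180° − 173.35°| = 6.65°
6.65° ≤ 2α = 38.58°  →  valid

δ = 6.65°, valid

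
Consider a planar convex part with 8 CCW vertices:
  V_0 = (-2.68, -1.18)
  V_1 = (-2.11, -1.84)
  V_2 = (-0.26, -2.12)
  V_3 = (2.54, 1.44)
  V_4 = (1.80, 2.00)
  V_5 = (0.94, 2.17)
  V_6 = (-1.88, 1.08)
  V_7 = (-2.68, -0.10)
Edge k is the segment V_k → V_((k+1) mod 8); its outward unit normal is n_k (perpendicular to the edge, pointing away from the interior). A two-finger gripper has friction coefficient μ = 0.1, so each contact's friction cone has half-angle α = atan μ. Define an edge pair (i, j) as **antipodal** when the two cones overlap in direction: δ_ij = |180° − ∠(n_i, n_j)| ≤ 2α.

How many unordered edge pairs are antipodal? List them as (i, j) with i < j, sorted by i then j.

α = atan 0.1 = 5.71°;  2α = 11.42°
n_0 = (-0.7568, -0.6536)
n_1 = (-0.1496, -0.9887)
n_2 = (+0.7860, -0.6182)
n_3 = (+0.6034, +0.7974)
n_4 = (+0.1939, +0.9810)
n_5 = (-0.3605, +0.9327)
n_6 = (-0.8277, +0.5612)
n_7 = (-1.0000, -0.0000)
  (0,1): δ = 139.42°  ·
  (0,2): δ = 79.00°  ·
  (0,3): δ = 12.07°  ·
  (0,4): δ = 38.00°  ·
  (0,5): δ = 70.32°  ·
  (0,6): δ = 105.05°  ·
  (0,7): δ = 139.18°  ·
  (1,2): δ = 119.58°  ·
  (1,3): δ = 28.51°  ·
  (1,4): δ = 2.58°  ✓
  (1,5): δ = 29.74°  ·
  (1,6): δ = 64.47°  ·
  (1,7): δ = 98.61°  ·
  (2,3): δ = 88.93°  ·
  (2,4): δ = 63.00°  ·
  (2,5): δ = 30.68°  ·
  (2,6): δ = 4.05°  ✓
  (2,7): δ = 38.19°  ·
  (3,4): δ = 154.06°  ·
  (3,5): δ = 121.75°  ·
  (3,6): δ = 87.02°  ·
  (3,7): δ = 52.88°  ·
  (4,5): δ = 147.69°  ·
  (4,6): δ = 112.95°  ·
  (4,7): δ = 78.82°  ·
  (5,6): δ = 145.27°  ·
  (5,7): δ = 111.13°  ·
  (6,7): δ = 145.86°  ·
antipodal pairs: 2

count = 2; pairs: (1,4), (2,6)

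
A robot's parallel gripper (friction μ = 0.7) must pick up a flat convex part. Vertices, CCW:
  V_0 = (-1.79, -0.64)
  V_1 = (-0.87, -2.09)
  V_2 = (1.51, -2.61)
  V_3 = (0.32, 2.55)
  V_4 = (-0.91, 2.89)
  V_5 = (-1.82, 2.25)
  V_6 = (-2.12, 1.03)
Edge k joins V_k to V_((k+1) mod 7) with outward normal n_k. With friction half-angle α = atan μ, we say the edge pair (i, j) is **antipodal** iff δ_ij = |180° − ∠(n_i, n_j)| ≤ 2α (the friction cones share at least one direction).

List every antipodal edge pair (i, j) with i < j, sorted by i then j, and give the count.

count = 9; pairs: (0,2), (0,3), (1,2), (1,3), (1,4), (2,4), (2,5), (2,6), (3,6)

α = atan 0.7 = 34.99°;  2α = 69.98°
n_0 = (-0.8444, -0.5357)
n_1 = (-0.2135, -0.9770)
n_2 = (+0.9744, +0.2247)
n_3 = (+0.2664, +0.9639)
n_4 = (-0.5753, +0.8180)
n_5 = (-0.9711, +0.2388)
n_6 = (-0.9810, -0.1939)
  (0,1): δ = 134.72°  ·
  (0,2): δ = 19.41°  ✓
  (0,3): δ = 42.15°  ✓
  (0,4): δ = 92.72°  ·
  (0,5): δ = 133.79°  ·
  (0,6): δ = 158.78°  ·
  (1,2): δ = 64.69°  ✓
  (1,3): δ = 3.13°  ✓
  (1,4): δ = 47.44°  ✓
  (1,5): δ = 88.51°  ·
  (1,6): δ = 113.50°  ·
  (2,3): δ = 118.44°  ·
  (2,4): δ = 67.87°  ✓
  (2,5): δ = 26.80°  ✓
  (2,6): δ = 1.81°  ✓
  (3,4): δ = 129.43°  ·
  (3,5): δ = 88.36°  ·
  (3,6): δ = 63.37°  ✓
  (4,5): δ = 138.93°  ·
  (4,6): δ = 113.94°  ·
  (5,6): δ = 155.01°  ·
antipodal pairs: 9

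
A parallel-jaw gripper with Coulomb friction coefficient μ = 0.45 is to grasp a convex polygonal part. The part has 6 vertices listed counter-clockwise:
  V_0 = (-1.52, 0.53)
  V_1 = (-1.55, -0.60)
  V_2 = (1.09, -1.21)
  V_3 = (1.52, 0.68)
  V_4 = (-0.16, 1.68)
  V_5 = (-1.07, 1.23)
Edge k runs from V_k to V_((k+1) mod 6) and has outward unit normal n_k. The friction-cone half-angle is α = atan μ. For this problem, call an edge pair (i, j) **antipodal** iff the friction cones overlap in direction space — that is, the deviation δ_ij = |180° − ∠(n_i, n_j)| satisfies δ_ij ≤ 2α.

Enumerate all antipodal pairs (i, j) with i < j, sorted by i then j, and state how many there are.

α = atan 0.45 = 24.23°;  2α = 48.46°
n_0 = (-0.9996, +0.0265)
n_1 = (-0.2251, -0.9743)
n_2 = (+0.9751, -0.2218)
n_3 = (+0.5115, +0.8593)
n_4 = (-0.4433, +0.8964)
n_5 = (-0.8412, +0.5408)
  (0,1): δ = 101.49°  ·
  (0,2): δ = 11.30°  ✓
  (0,3): δ = 60.76°  ·
  (0,4): δ = 117.83°  ·
  (0,5): δ = 148.79°  ·
  (1,2): δ = 89.81°  ·
  (1,3): δ = 17.75°  ✓
  (1,4): δ = 39.32°  ✓
  (1,5): δ = 70.28°  ·
  (2,3): δ = 107.95°  ·
  (2,4): δ = 50.87°  ·
  (2,5): δ = 19.92°  ✓
  (3,4): δ = 122.92°  ·
  (3,5): δ = 91.97°  ·
  (4,5): δ = 149.05°  ·
antipodal pairs: 4

count = 4; pairs: (0,2), (1,3), (1,4), (2,5)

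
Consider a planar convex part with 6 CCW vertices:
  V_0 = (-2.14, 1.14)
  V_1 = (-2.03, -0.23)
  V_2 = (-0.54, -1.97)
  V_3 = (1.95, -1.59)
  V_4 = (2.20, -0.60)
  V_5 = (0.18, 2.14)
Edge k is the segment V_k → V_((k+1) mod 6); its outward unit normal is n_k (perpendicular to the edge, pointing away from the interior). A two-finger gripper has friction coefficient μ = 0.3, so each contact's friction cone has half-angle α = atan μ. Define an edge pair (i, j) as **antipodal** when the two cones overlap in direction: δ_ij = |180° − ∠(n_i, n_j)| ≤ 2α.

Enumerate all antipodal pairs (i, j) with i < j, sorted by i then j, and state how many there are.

α = atan 0.3 = 16.70°;  2α = 33.40°
n_0 = (-0.9968, -0.0800)
n_1 = (-0.7596, -0.6504)
n_2 = (+0.1509, -0.9886)
n_3 = (+0.9696, -0.2448)
n_4 = (+0.8049, +0.5934)
n_5 = (-0.3958, +0.9183)
  (0,1): δ = 144.02°  ·
  (0,2): δ = 85.91°  ·
  (0,3): δ = 18.76°  ✓
  (0,4): δ = 31.81°  ✓
  (0,5): δ = 108.73°  ·
  (1,2): δ = 121.90°  ·
  (1,3): δ = 54.75°  ·
  (1,4): δ = 4.18°  ✓
  (1,5): δ = 72.74°  ·
  (2,3): δ = 112.85°  ·
  (2,4): δ = 62.28°  ·
  (2,5): δ = 14.64°  ✓
  (3,4): δ = 129.43°  ·
  (3,5): δ = 52.51°  ·
  (4,5): δ = 103.08°  ·
antipodal pairs: 4

count = 4; pairs: (0,3), (0,4), (1,4), (2,5)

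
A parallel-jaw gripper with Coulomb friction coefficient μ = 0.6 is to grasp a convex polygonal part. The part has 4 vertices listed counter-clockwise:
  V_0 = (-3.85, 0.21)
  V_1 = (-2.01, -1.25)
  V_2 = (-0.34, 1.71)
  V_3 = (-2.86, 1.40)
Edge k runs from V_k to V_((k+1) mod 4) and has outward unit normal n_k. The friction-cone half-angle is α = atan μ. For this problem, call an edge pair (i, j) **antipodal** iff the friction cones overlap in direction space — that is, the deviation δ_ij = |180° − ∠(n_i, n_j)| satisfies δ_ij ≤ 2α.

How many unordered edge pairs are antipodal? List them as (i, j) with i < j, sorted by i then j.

count = 3; pairs: (0,2), (1,2), (1,3)

α = atan 0.6 = 30.96°;  2α = 61.93°
n_0 = (-0.6216, -0.7834)
n_1 = (+0.8709, -0.4914)
n_2 = (-0.1221, +0.9925)
n_3 = (-0.7688, +0.6395)
  (0,1): δ = 81.00°  ·
  (0,2): δ = 45.44°  ✓
  (0,3): δ = 88.67°  ·
  (1,2): δ = 53.56°  ✓
  (1,3): δ = 10.33°  ✓
  (2,3): δ = 136.77°  ·
antipodal pairs: 3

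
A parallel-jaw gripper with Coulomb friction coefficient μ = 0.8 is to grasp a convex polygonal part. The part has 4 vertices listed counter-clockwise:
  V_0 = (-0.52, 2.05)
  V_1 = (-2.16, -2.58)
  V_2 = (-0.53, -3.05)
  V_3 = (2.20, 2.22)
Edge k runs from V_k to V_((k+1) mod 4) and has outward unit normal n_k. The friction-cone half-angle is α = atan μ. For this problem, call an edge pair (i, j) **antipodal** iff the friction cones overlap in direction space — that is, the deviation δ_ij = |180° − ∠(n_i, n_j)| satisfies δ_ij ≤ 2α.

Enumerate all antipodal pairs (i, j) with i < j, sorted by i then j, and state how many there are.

α = atan 0.8 = 38.66°;  2α = 77.32°
n_0 = (-0.9426, +0.3339)
n_1 = (-0.2771, -0.9609)
n_2 = (+0.8879, -0.4600)
n_3 = (-0.0624, +0.9981)
  (0,1): δ = 86.58°  ·
  (0,2): δ = 7.88°  ✓
  (0,3): δ = 113.08°  ·
  (1,2): δ = 101.30°  ·
  (1,3): δ = 19.66°  ✓
  (2,3): δ = 59.04°  ✓
antipodal pairs: 3

count = 3; pairs: (0,2), (1,3), (2,3)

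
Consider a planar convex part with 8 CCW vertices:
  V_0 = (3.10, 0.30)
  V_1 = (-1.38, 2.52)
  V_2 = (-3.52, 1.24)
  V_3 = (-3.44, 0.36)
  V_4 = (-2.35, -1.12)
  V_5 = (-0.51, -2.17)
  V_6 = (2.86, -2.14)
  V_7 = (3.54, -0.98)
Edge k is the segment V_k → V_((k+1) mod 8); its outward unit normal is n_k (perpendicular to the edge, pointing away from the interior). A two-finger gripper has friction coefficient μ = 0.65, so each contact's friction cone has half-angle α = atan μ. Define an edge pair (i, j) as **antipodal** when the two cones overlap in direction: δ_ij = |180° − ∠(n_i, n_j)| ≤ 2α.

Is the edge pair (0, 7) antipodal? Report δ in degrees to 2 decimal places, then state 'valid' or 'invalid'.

δ = 135.33°, invalid

α = atan 0.65 = 33.02°;  2α = 66.05°
edge 0: e_0 = (-4.48, +2.22);  n_0 = (+0.4440, +0.8960)
edge 7: e_7 = (-0.44, +1.28);  n_7 = (+0.9457, +0.3251)
∠(n_0, n_7) = 44.67°
δ = |180° − 44.67°| = 135.33°
135.33° > 2α = 66.05°  →  invalid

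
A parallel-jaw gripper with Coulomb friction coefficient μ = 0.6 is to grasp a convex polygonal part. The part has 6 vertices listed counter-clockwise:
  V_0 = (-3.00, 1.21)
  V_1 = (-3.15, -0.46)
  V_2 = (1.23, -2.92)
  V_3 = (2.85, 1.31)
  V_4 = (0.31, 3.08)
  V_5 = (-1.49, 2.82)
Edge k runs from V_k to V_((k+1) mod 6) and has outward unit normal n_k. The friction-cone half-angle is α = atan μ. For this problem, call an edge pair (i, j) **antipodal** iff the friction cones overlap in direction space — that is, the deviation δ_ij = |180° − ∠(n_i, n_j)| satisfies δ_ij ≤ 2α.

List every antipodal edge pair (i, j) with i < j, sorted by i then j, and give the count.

α = atan 0.6 = 30.96°;  2α = 61.93°
n_0 = (-0.9960, +0.0895)
n_1 = (-0.4897, -0.8719)
n_2 = (+0.9339, -0.3576)
n_3 = (+0.5717, +0.8204)
n_4 = (-0.1430, +0.9897)
n_5 = (-0.7294, +0.6841)
  (0,1): δ = 114.19°  ·
  (0,2): δ = 15.82°  ✓
  (0,3): δ = 60.26°  ✓
  (0,4): δ = 103.35°  ·
  (0,5): δ = 141.97°  ·
  (1,2): δ = 81.64°  ·
  (1,3): δ = 5.55°  ✓
  (1,4): δ = 37.54°  ✓
  (1,5): δ = 76.16°  ·
  (2,3): δ = 103.91°  ·
  (2,4): δ = 60.83°  ✓
  (2,5): δ = 22.21°  ✓
  (3,4): δ = 136.91°  ·
  (3,5): δ = 98.29°  ·
  (4,5): δ = 141.38°  ·
antipodal pairs: 6

count = 6; pairs: (0,2), (0,3), (1,3), (1,4), (2,4), (2,5)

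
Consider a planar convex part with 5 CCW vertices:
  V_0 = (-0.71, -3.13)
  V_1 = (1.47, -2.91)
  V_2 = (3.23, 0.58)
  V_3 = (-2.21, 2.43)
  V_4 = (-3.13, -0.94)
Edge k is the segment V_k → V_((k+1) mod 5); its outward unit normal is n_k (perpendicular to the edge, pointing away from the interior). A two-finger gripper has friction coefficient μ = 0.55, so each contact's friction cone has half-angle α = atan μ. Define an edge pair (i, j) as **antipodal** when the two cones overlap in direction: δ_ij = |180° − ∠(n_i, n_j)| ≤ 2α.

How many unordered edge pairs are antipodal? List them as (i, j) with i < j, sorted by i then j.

α = atan 0.55 = 28.81°;  2α = 57.62°
n_0 = (+0.1004, -0.9949)
n_1 = (+0.8929, -0.4503)
n_2 = (+0.3220, +0.9468)
n_3 = (-0.9647, +0.2634)
n_4 = (-0.6710, -0.7415)
  (0,1): δ = 122.52°  ·
  (0,2): δ = 24.54°  ✓
  (0,3): δ = 68.97°  ·
  (0,4): δ = 132.09°  ·
  (1,2): δ = 82.02°  ·
  (1,3): δ = 11.49°  ✓
  (1,4): δ = 74.62°  ·
  (2,3): δ = 86.49°  ·
  (2,4): δ = 23.36°  ✓
  (3,4): δ = 116.87°  ·
antipodal pairs: 3

count = 3; pairs: (0,2), (1,3), (2,4)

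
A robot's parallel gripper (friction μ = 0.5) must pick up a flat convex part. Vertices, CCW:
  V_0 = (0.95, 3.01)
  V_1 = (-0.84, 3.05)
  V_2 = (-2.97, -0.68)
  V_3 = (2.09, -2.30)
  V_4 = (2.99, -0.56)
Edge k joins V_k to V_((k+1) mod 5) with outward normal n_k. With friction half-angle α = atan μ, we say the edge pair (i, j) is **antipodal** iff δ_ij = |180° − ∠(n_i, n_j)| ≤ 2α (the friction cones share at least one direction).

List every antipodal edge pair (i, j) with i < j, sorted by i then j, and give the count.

α = atan 0.5 = 26.57°;  2α = 53.13°
n_0 = (+0.0223, +0.9998)
n_1 = (-0.8684, +0.4959)
n_2 = (-0.3049, -0.9524)
n_3 = (+0.8882, -0.4594)
n_4 = (+0.8682, +0.4961)
  (0,1): δ = 118.45°  ·
  (0,2): δ = 16.47°  ✓
  (0,3): δ = 63.93°  ·
  (0,4): δ = 121.03°  ·
  (1,2): δ = 78.02°  ·
  (1,3): δ = 2.38°  ✓
  (1,4): δ = 59.47°  ·
  (2,3): δ = 99.60°  ·
  (2,4): δ = 42.50°  ✓
  (3,4): δ = 122.91°  ·
antipodal pairs: 3

count = 3; pairs: (0,2), (1,3), (2,4)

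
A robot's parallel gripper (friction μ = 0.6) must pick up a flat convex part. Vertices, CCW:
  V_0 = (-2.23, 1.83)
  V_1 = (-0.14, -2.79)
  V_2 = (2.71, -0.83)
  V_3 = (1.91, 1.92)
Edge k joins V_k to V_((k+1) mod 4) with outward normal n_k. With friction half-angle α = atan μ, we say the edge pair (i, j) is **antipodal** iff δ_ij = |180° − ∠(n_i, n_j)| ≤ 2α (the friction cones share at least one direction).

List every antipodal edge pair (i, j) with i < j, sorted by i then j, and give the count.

α = atan 0.6 = 30.96°;  2α = 61.93°
n_0 = (-0.9111, -0.4122)
n_1 = (+0.5667, -0.8240)
n_2 = (+0.9602, +0.2793)
n_3 = (-0.0217, +0.9998)
  (0,1): δ = 79.82°  ·
  (0,2): δ = 8.12°  ✓
  (0,3): δ = 66.90°  ·
  (1,2): δ = 108.30°  ·
  (1,3): δ = 33.27°  ✓
  (2,3): δ = 104.97°  ·
antipodal pairs: 2

count = 2; pairs: (0,2), (1,3)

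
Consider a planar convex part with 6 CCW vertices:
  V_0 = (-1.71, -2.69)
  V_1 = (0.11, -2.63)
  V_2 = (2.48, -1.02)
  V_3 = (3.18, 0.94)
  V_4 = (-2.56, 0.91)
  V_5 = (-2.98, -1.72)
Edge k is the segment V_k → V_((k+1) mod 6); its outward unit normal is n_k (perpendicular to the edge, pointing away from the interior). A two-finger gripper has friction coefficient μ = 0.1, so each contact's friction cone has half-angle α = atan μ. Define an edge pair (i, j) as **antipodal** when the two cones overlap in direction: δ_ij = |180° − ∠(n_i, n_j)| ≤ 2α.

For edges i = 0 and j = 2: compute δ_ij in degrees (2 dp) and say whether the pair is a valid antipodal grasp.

δ = 111.54°, invalid

α = atan 0.1 = 5.71°;  2α = 11.42°
edge 0: e_0 = (+1.82, +0.06);  n_0 = (+0.0329, -0.9995)
edge 2: e_2 = (+0.70, +1.96);  n_2 = (+0.9417, -0.3363)
∠(n_0, n_2) = 68.46°
δ = |180° − 68.46°| = 111.54°
111.54° > 2α = 11.42°  →  invalid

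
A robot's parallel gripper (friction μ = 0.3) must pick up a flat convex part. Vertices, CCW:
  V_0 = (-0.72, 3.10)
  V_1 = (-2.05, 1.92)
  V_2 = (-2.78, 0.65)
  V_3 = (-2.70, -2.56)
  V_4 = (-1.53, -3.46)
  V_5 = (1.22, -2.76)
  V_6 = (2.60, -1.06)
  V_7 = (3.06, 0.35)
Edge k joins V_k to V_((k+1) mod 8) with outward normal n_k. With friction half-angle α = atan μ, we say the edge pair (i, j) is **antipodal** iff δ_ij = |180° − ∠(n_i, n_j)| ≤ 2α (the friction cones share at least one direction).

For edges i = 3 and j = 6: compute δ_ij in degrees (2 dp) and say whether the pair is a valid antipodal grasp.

α = atan 0.3 = 16.70°;  2α = 33.40°
edge 3: e_3 = (+1.17, -0.90);  n_3 = (-0.6097, -0.7926)
edge 6: e_6 = (+0.46, +1.41);  n_6 = (+0.9507, -0.3102)
∠(n_3, n_6) = 109.50°
δ = |180° − 109.50°| = 70.50°
70.50° > 2α = 33.40°  →  invalid

δ = 70.50°, invalid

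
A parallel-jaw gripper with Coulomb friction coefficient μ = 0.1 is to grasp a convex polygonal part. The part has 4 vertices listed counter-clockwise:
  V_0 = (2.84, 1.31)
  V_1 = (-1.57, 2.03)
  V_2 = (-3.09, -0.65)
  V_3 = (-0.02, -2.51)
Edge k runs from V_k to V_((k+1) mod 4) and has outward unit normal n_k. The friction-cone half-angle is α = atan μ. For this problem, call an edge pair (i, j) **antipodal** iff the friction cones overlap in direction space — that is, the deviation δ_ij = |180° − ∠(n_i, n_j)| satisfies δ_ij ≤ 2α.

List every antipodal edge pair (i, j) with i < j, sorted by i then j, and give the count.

α = atan 0.1 = 5.71°;  2α = 11.42°
n_0 = (+0.1611, +0.9869)
n_1 = (-0.8698, +0.4933)
n_2 = (-0.5182, -0.8553)
n_3 = (+0.8005, -0.5993)
  (0,1): δ = 110.29°  ·
  (0,2): δ = 21.94°  ·
  (0,3): δ = 62.45°  ·
  (1,2): δ = 91.65°  ·
  (1,3): δ = 7.26°  ✓
  (2,3): δ = 95.61°  ·
antipodal pairs: 1

count = 1; pairs: (1,3)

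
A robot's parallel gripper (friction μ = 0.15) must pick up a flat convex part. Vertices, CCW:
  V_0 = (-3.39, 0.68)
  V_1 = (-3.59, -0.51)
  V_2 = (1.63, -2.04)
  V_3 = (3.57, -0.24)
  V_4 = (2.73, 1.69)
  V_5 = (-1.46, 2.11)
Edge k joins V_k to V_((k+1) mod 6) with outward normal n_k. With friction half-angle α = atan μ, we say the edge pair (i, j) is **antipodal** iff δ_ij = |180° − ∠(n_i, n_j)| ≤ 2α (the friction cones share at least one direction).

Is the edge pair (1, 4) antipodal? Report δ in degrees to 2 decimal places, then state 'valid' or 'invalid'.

δ = 10.61°, valid

α = atan 0.15 = 8.53°;  2α = 17.06°
edge 1: e_1 = (+5.22, -1.53);  n_1 = (-0.2813, -0.9596)
edge 4: e_4 = (-4.19, +0.42);  n_4 = (+0.0997, +0.9950)
∠(n_1, n_4) = 169.39°
δ = |180° − 169.39°| = 10.61°
10.61° ≤ 2α = 17.06°  →  valid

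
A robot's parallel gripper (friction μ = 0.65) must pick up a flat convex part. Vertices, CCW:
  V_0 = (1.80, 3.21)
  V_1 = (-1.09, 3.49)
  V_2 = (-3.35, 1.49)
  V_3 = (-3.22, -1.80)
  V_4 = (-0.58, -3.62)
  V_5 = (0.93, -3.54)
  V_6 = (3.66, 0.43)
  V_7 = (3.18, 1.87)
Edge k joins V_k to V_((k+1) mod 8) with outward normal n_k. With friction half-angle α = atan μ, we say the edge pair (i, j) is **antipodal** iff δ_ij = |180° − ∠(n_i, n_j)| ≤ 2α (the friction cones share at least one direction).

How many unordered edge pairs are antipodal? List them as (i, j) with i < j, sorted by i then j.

α = atan 0.65 = 33.02°;  2α = 66.05°
n_0 = (+0.0964, +0.9953)
n_1 = (-0.6627, +0.7489)
n_2 = (-0.9992, -0.0395)
n_3 = (-0.5676, -0.8233)
n_4 = (+0.0529, -0.9986)
n_5 = (+0.8240, -0.5666)
n_6 = (+0.9487, +0.3162)
n_7 = (+0.6966, +0.7174)
  (0,1): δ = 132.96°  ·
  (0,2): δ = 82.20°  ·
  (0,3): δ = 29.05°  ✓
  (0,4): δ = 8.57°  ✓
  (0,5): δ = 61.02°  ✓
  (0,6): δ = 113.97°  ·
  (0,7): δ = 141.38°  ·
  (1,2): δ = 129.24°  ·
  (1,3): δ = 76.09°  ·
  (1,4): δ = 38.47°  ✓
  (1,5): δ = 13.98°  ✓
  (1,6): δ = 66.93°  ·
  (1,7): δ = 94.34°  ·
  (2,3): δ = 126.84°  ·
  (2,4): δ = 89.23°  ·
  (2,5): δ = 36.78°  ✓
  (2,6): δ = 16.17°  ✓
  (2,7): δ = 43.58°  ✓
  (3,4): δ = 142.39°  ·
  (3,5): δ = 89.93°  ·
  (3,6): δ = 36.98°  ✓
  (3,7): δ = 9.58°  ✓
  (4,5): δ = 127.55°  ·
  (4,6): δ = 74.60°  ·
  (4,7): δ = 47.19°  ✓
  (5,6): δ = 127.05°  ·
  (5,7): δ = 99.64°  ·
  (6,7): δ = 152.59°  ·
antipodal pairs: 11

count = 11; pairs: (0,3), (0,4), (0,5), (1,4), (1,5), (2,5), (2,6), (2,7), (3,6), (3,7), (4,7)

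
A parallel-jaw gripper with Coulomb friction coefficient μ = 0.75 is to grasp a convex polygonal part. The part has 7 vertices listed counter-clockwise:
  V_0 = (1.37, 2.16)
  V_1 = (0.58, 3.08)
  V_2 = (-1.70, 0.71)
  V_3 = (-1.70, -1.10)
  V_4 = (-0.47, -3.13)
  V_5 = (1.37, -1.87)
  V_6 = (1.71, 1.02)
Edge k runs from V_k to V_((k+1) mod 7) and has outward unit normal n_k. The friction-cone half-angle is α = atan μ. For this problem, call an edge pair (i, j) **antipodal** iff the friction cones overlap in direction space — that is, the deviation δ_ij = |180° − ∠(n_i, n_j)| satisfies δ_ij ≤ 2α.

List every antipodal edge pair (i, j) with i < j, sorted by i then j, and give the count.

α = atan 0.75 = 36.87°;  2α = 73.74°
n_0 = (+0.7587, +0.6515)
n_1 = (-0.7207, +0.6933)
n_2 = (-1.0000, -0.0000)
n_3 = (-0.8553, -0.5182)
n_4 = (+0.5650, -0.8251)
n_5 = (+0.9932, -0.1168)
n_6 = (+0.9583, +0.2858)
  (0,1): δ = 84.54°  ·
  (0,2): δ = 40.65°  ✓
  (0,3): δ = 9.44°  ✓
  (0,4): δ = 83.75°  ·
  (0,5): δ = 132.64°  ·
  (0,6): δ = 155.95°  ·
  (1,2): δ = 136.11°  ·
  (1,3): δ = 104.90°  ·
  (1,4): δ = 11.71°  ✓
  (1,5): δ = 37.18°  ✓
  (1,6): δ = 60.50°  ✓
  (2,3): δ = 148.79°  ·
  (2,4): δ = 55.60°  ✓
  (2,5): δ = 6.71°  ✓
  (2,6): δ = 16.61°  ✓
  (3,4): δ = 86.81°  ·
  (3,5): δ = 37.92°  ✓
  (3,6): δ = 14.61°  ✓
  (4,5): δ = 131.11°  ·
  (4,6): δ = 107.80°  ·
  (5,6): δ = 156.68°  ·
antipodal pairs: 10

count = 10; pairs: (0,2), (0,3), (1,4), (1,5), (1,6), (2,4), (2,5), (2,6), (3,5), (3,6)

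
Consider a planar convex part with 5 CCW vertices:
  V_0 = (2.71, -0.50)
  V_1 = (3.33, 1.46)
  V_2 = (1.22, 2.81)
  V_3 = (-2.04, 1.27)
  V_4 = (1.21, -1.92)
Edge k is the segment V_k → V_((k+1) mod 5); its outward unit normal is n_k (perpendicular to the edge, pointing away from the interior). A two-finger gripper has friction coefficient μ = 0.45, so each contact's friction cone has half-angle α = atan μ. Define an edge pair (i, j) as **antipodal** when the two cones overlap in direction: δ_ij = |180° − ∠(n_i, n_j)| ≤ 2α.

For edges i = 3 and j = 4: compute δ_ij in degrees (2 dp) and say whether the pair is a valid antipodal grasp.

δ = 92.10°, invalid

α = atan 0.45 = 24.23°;  2α = 48.46°
edge 3: e_3 = (+3.25, -3.19);  n_3 = (-0.7005, -0.7137)
edge 4: e_4 = (+1.50, +1.42);  n_4 = (+0.6875, -0.7262)
∠(n_3, n_4) = 87.90°
δ = |180° − 87.90°| = 92.10°
92.10° > 2α = 48.46°  →  invalid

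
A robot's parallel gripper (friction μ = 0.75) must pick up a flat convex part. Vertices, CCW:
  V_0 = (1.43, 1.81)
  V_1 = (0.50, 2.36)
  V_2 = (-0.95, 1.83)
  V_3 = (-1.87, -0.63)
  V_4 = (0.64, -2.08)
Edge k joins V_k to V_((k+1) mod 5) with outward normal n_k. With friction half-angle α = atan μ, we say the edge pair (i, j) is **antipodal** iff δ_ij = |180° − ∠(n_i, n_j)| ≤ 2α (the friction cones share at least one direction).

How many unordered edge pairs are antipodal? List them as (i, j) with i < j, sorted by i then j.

count = 5; pairs: (0,3), (1,3), (1,4), (2,4), (3,4)

α = atan 0.75 = 36.87°;  2α = 73.74°
n_0 = (+0.5090, +0.8607)
n_1 = (-0.3433, +0.9392)
n_2 = (-0.9366, +0.3503)
n_3 = (-0.5002, -0.8659)
n_4 = (+0.9800, -0.1990)
  (0,1): δ = 129.32°  ·
  (0,2): δ = 79.91°  ·
  (0,3): δ = 0.59°  ✓
  (0,4): δ = 109.12°  ·
  (1,2): δ = 130.58°  ·
  (1,3): δ = 50.09°  ✓
  (1,4): δ = 58.44°  ✓
  (2,3): δ = 99.51°  ·
  (2,4): δ = 9.03°  ✓
  (3,4): δ = 71.47°  ✓
antipodal pairs: 5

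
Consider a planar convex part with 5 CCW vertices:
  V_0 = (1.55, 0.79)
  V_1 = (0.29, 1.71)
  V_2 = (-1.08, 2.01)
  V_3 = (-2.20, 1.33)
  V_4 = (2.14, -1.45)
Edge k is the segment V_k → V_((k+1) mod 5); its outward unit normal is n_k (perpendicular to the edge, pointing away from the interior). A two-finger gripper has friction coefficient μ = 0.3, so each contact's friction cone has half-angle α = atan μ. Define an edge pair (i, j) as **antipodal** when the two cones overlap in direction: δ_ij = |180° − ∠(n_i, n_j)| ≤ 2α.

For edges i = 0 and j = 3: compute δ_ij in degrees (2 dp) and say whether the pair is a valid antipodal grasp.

δ = 3.49°, valid

α = atan 0.3 = 16.70°;  2α = 33.40°
edge 0: e_0 = (-1.26, +0.92);  n_0 = (+0.5897, +0.8076)
edge 3: e_3 = (+4.34, -2.78);  n_3 = (-0.5394, -0.8421)
∠(n_0, n_3) = 176.51°
δ = |180° − 176.51°| = 3.49°
3.49° ≤ 2α = 33.40°  →  valid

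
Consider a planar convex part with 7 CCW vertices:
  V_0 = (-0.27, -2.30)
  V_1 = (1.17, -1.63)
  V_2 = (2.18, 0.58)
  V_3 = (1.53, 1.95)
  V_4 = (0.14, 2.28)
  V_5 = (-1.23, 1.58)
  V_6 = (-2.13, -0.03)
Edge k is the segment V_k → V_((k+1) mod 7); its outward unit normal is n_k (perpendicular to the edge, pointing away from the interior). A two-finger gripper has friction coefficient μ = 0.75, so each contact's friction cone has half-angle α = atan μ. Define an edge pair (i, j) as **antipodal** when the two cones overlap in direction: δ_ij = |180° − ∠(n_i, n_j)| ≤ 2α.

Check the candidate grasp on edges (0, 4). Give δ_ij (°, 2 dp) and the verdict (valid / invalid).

α = atan 0.75 = 36.87°;  2α = 73.74°
edge 0: e_0 = (+1.44, +0.67);  n_0 = (+0.4219, -0.9067)
edge 4: e_4 = (-1.37, -0.70);  n_4 = (-0.4550, +0.8905)
∠(n_0, n_4) = 177.89°
δ = |180° − 177.89°| = 2.11°
2.11° ≤ 2α = 73.74°  →  valid

δ = 2.11°, valid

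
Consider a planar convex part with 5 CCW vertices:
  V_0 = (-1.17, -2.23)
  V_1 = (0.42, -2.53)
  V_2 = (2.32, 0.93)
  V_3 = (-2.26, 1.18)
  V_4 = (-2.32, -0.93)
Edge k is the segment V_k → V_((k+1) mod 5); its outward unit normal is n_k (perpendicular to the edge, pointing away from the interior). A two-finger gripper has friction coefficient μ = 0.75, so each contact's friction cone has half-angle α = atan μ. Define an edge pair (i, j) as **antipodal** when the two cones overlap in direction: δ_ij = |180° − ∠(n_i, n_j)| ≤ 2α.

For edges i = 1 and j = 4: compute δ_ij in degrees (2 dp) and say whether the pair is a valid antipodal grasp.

α = atan 0.75 = 36.87°;  2α = 73.74°
edge 1: e_1 = (+1.90, +3.46);  n_1 = (+0.8765, -0.4813)
edge 4: e_4 = (+1.15, -1.30);  n_4 = (-0.7490, -0.6626)
∠(n_1, n_4) = 109.73°
δ = |180° − 109.73°| = 70.27°
70.27° ≤ 2α = 73.74°  →  valid

δ = 70.27°, valid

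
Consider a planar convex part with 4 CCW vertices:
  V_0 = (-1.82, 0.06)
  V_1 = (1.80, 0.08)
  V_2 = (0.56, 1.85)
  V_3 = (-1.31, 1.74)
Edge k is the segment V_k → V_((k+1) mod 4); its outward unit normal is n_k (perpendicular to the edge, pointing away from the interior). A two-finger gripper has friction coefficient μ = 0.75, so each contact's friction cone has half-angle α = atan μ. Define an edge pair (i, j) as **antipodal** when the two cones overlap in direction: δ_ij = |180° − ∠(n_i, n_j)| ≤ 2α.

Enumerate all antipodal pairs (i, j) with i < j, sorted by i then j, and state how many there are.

count = 4; pairs: (0,1), (0,2), (0,3), (1,3)

α = atan 0.75 = 36.87°;  2α = 73.74°
n_0 = (+0.0055, -1.0000)
n_1 = (+0.8190, +0.5738)
n_2 = (-0.0587, +0.9983)
n_3 = (-0.9569, +0.2905)
  (0,1): δ = 55.30°  ✓
  (0,2): δ = 3.05°  ✓
  (0,3): δ = 72.80°  ✓
  (1,2): δ = 121.65°  ·
  (1,3): δ = 51.90°  ✓
  (2,3): δ = 110.25°  ·
antipodal pairs: 4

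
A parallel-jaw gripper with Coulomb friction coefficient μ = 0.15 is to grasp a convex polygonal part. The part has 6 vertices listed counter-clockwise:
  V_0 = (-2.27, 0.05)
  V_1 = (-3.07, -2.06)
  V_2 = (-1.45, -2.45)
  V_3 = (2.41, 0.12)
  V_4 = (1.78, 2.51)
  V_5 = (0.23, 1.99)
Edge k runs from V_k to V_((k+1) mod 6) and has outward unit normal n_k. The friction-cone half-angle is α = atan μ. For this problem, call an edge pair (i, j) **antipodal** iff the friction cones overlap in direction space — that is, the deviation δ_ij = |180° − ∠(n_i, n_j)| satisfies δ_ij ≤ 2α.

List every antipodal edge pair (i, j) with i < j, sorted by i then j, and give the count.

α = atan 0.15 = 8.53°;  2α = 17.06°
n_0 = (-0.9350, +0.3545)
n_1 = (-0.2341, -0.9722)
n_2 = (+0.5542, -0.8324)
n_3 = (+0.9670, +0.2549)
n_4 = (-0.3181, +0.9481)
n_5 = (-0.6131, +0.7900)
  (0,1): δ = 82.77°  ·
  (0,2): δ = 35.58°  ·
  (0,3): δ = 35.53°  ·
  (0,4): δ = 129.31°  ·
  (0,5): δ = 148.58°  ·
  (1,2): δ = 132.81°  ·
  (1,3): δ = 61.70°  ·
  (1,4): δ = 32.08°  ·
  (1,5): δ = 51.35°  ·
  (2,3): δ = 108.89°  ·
  (2,4): δ = 15.11°  ✓
  (2,5): δ = 4.16°  ✓
  (3,4): δ = 86.22°  ·
  (3,5): δ = 66.96°  ·
  (4,5): δ = 160.73°  ·
antipodal pairs: 2

count = 2; pairs: (2,4), (2,5)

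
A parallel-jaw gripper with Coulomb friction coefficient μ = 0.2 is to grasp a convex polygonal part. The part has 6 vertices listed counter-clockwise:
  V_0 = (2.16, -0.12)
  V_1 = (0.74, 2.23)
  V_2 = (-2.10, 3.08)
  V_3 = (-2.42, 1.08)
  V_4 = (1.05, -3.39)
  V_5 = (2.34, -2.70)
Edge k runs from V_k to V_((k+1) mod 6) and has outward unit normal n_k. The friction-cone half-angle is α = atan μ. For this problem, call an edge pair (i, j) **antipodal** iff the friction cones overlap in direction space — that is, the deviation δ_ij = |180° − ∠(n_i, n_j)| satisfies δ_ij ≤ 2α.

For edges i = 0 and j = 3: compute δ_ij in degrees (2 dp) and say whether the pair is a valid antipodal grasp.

δ = 6.68°, valid

α = atan 0.2 = 11.31°;  2α = 22.62°
edge 0: e_0 = (-1.42, +2.35);  n_0 = (+0.8559, +0.5172)
edge 3: e_3 = (+3.47, -4.47);  n_3 = (-0.7899, -0.6132)
∠(n_0, n_3) = 173.32°
δ = |180° − 173.32°| = 6.68°
6.68° ≤ 2α = 22.62°  →  valid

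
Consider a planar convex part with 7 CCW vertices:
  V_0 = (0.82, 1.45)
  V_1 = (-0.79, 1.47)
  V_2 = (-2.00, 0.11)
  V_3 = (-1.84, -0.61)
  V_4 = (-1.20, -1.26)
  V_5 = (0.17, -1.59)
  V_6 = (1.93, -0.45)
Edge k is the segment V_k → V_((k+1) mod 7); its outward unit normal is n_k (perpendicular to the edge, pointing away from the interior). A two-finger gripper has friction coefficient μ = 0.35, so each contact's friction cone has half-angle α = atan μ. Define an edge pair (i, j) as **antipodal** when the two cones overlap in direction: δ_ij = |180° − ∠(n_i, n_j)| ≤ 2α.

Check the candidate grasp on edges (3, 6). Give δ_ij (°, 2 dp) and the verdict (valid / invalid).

δ = 14.26°, valid

α = atan 0.35 = 19.29°;  2α = 38.58°
edge 3: e_3 = (+0.64, -0.65);  n_3 = (-0.7126, -0.7016)
edge 6: e_6 = (-1.11, +1.90);  n_6 = (+0.8634, +0.5044)
∠(n_3, n_6) = 165.74°
δ = |180° − 165.74°| = 14.26°
14.26° ≤ 2α = 38.58°  →  valid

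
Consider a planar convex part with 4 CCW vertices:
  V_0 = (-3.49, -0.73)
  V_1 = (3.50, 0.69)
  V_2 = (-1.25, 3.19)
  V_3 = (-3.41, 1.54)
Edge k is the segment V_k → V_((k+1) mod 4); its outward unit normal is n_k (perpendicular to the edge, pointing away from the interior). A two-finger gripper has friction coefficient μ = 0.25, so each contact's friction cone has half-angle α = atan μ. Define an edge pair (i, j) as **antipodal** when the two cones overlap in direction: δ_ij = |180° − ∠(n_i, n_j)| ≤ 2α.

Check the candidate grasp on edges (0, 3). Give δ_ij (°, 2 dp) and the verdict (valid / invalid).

α = atan 0.25 = 14.04°;  2α = 28.07°
edge 0: e_0 = (+6.99, +1.42);  n_0 = (+0.1991, -0.9800)
edge 3: e_3 = (-0.08, -2.27);  n_3 = (-0.9994, +0.0352)
∠(n_0, n_3) = 103.50°
δ = |180° − 103.50°| = 76.50°
76.50° > 2α = 28.07°  →  invalid

δ = 76.50°, invalid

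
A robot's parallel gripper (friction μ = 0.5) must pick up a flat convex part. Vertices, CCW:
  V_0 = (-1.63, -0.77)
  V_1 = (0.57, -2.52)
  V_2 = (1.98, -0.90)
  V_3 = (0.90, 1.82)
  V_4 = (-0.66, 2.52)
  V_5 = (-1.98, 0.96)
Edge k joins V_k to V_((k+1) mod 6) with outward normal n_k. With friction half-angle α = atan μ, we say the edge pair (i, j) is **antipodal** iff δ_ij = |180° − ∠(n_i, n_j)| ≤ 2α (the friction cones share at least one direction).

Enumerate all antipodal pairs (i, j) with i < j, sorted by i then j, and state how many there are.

count = 5; pairs: (0,2), (0,3), (1,4), (1,5), (2,5)

α = atan 0.5 = 26.57°;  2α = 53.13°
n_0 = (-0.6225, -0.7826)
n_1 = (+0.7543, -0.6565)
n_2 = (+0.9294, +0.3690)
n_3 = (+0.4094, +0.9124)
n_4 = (-0.7634, +0.6459)
n_5 = (-0.9801, -0.1983)
  (0,1): δ = 92.53°  ·
  (0,2): δ = 29.84°  ✓
  (0,3): δ = 14.33°  ✓
  (0,4): δ = 88.26°  ·
  (0,5): δ = 139.94°  ·
  (1,2): δ = 117.31°  ·
  (1,3): δ = 73.13°  ·
  (1,4): δ = 0.80°  ✓
  (1,5): δ = 52.47°  ✓
  (2,3): δ = 135.82°  ·
  (2,4): δ = 61.89°  ·
  (2,5): δ = 10.22°  ✓
  (3,4): δ = 106.07°  ·
  (3,5): δ = 54.40°  ·
  (4,5): δ = 128.33°  ·
antipodal pairs: 5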